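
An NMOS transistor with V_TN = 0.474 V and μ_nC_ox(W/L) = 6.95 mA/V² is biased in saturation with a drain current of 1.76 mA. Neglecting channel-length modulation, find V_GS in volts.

In saturation I_D = ½ k_n (V_GS − V_TN)², so V_GS − V_TN = √(2 I_D / k_n) = √(2 × 1.76 / 6.95) = 0.712 V.
V_GS = 0.474 + 0.712 = 1.19 V.

V_GS = 1.19 V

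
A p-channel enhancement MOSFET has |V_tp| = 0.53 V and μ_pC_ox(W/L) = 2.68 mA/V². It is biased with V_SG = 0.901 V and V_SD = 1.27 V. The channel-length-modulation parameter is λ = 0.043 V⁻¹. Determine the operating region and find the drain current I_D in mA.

V_ov = V_SG − |V_tp| = 0.901 − 0.53 = 0.371 V.
Since V_SD = 1.27 V ≥ V_ov = 0.371 V, the device is in saturation.
I_D = ½ k_p V_ov² (1 + λ V_SD) = 0.5 × 2.68 × 0.371² × (1 + 0.043 × 1.27) = 0.195 mA.

Saturation; I_D = 0.195 mA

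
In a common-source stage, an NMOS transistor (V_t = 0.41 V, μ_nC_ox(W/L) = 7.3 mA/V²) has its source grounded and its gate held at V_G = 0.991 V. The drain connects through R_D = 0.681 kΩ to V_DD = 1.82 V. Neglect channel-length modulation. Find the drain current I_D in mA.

V_GS = V_G = 0.991 V, so V_ov = 0.991 − 0.41 = 0.581 V.
Assume saturation: I_D = ½ k_n V_ov² = 0.5 × 7.3 × 0.581² = 1.23 mA, giving V_DS = V_DD − I_D R_D = 1.82 − 1.23 × 0.681 = 0.981 V.
V_DS = 0.981 V ≥ V_ov = 0.581 V, confirming saturation.

I_D = 1.23 mA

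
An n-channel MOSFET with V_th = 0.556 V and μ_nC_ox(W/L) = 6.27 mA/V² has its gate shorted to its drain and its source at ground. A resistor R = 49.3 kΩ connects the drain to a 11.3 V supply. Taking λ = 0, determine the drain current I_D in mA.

With gate tied to drain, V_GS = V_DS ≥ V_GS − V_th, so the device is in saturation.
KCL at the drain: ½ k_n (V_GS − V_th)² = (V_DD − V_GS)/R.
Let x = V_GS − 0.556. Then 155 x² + x − 10.74 = 0, giving x = 0.26 V (positive root), so V_GS = 0.816 V.
I_D = (V_DD − V_GS)/R = (11.3 − 0.816) / 49.3 = 0.213 mA.

I_D = 0.213 mA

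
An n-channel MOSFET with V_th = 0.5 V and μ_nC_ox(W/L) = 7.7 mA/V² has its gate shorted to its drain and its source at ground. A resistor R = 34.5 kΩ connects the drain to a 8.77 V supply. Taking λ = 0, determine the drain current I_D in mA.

With gate tied to drain, V_GS = V_DS ≥ V_GS − V_th, so the device is in saturation.
KCL at the drain: ½ k_n (V_GS − V_th)² = (V_DD − V_GS)/R.
Let x = V_GS − 0.5. Then 133 x² + x − 8.27 = 0, giving x = 0.246 V (positive root), so V_GS = 0.746 V.
I_D = (V_DD − V_GS)/R = (8.77 − 0.746) / 34.5 = 0.233 mA.

I_D = 0.233 mA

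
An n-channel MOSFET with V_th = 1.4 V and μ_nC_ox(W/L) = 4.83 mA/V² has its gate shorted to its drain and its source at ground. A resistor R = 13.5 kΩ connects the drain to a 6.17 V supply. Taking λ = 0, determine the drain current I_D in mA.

I_D = 0.326 mA

With gate tied to drain, V_GS = V_DS ≥ V_GS − V_th, so the device is in saturation.
KCL at the drain: ½ k_n (V_GS − V_th)² = (V_DD − V_GS)/R.
Let x = V_GS − 1.4. Then 32.6 x² + x − 4.77 = 0, giving x = 0.367 V (positive root), so V_GS = 1.77 V.
I_D = (V_DD − V_GS)/R = (6.17 − 1.77) / 13.5 = 0.326 mA.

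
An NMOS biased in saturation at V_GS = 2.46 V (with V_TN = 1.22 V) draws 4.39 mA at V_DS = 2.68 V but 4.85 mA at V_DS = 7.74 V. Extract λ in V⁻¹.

With V_GS fixed, I_D ∝ (1 + λ V_DS) in saturation, so I_D2/I_D1 = (1 + λ V_DS2)/(1 + λ V_DS1).
4.85/4.39 = 1.105 = (1 + 7.74 λ)/(1 + 2.68 λ).
Solving: λ (I_D1 V_DS2 − I_D2 V_DS1) = I_D2 − I_D1, so λ = (4.85 − 4.39) / (4.39 × 7.74 − 4.85 × 2.68) = 0.46 / 21 = 0.0219 V⁻¹.

λ = 0.0219 V⁻¹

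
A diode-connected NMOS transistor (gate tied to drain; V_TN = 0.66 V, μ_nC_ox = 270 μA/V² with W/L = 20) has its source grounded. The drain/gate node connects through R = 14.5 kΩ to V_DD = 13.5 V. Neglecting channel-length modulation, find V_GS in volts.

V_GS = 1.22 V

With gate tied to drain, V_GS = V_DS ≥ V_GS − V_TN, so the device is in saturation.
k_n = μ_nC_ox · (W/L) = 5.4 mA/V².
KCL at the drain: ½ k_n (V_GS − V_TN)² = (V_DD − V_GS)/R.
Let x = V_GS − 0.66. Then 39.2 x² + x − 12.84 = 0, giving x = 0.56 V (positive root), so V_GS = 1.22 V.
I_D = (V_DD − V_GS)/R = (13.5 − 1.22) / 14.5 = 0.847 mA.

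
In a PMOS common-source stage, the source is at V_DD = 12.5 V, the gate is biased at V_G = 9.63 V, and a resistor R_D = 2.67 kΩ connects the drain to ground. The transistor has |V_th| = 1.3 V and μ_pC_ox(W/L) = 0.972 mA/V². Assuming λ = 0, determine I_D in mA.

V_SG = V_DD − V_G = 12.5 − 9.63 = 2.87 V, so V_ov = 2.87 − 1.3 = 1.57 V.
Assume saturation: I_D = ½ k_p V_ov² = 0.5 × 0.972 × 1.57² = 1.2 mA, giving V_SD = V_DD − I_D R_D = 12.5 − 1.2 × 2.67 = 9.3 V.
V_SD = 9.3 V ≥ V_ov = 1.57 V, confirming saturation.

I_D = 1.20 mA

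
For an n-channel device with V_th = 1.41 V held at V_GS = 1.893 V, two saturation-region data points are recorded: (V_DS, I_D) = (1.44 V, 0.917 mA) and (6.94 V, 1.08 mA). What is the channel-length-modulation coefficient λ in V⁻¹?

With V_GS fixed, I_D ∝ (1 + λ V_DS) in saturation, so I_D2/I_D1 = (1 + λ V_DS2)/(1 + λ V_DS1).
1.08/0.917 = 1.178 = (1 + 6.94 λ)/(1 + 1.44 λ).
Solving: λ (I_D1 V_DS2 − I_D2 V_DS1) = I_D2 − I_D1, so λ = (1.08 − 0.917) / (0.917 × 6.94 − 1.08 × 1.44) = 0.163 / 4.81 = 0.0339 V⁻¹.

λ = 0.0339 V⁻¹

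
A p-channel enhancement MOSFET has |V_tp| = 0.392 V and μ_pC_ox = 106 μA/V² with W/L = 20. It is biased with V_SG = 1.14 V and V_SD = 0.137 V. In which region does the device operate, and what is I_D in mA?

k_p = μ_pC_ox · (W/L) = 2.12 mA/V².
V_ov = V_SG − |V_tp| = 1.14 − 0.392 = 0.748 V.
Since V_SD = 0.137 V < V_ov = 0.748 V, the device is in the triode region.
I_D = k_p [V_ov · V_SD − ½ V_SD²] = 2.12 × [0.748 × 0.137 − 0.5 × 0.137²] = 0.197 mA.

Triode; I_D = 0.197 mA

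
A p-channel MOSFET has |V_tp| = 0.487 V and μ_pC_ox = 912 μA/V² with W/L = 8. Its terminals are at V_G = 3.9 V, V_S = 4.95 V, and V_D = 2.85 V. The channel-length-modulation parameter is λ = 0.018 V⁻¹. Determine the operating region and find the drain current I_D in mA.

Saturation; I_D = 1.20 mA

V_SG = V_S − V_G = 4.95 − 3.9 = 1.05 V; V_SD = V_S − V_D = 4.95 − 2.85 = 2.1 V.
k_p = μ_pC_ox · (W/L) = 7.296 mA/V².
V_ov = V_SG − |V_tp| = 1.05 − 0.487 = 0.563 V.
Since V_SD = 2.1 V ≥ V_ov = 0.563 V, the device is in saturation.
I_D = ½ k_p V_ov² (1 + λ V_SD) = 0.5 × 7.296 × 0.563² × (1 + 0.018 × 2.1) = 1.2 mA.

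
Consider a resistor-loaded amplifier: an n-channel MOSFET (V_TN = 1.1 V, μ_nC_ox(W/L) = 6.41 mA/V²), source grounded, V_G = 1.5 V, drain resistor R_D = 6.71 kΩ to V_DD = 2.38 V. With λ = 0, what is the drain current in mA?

V_GS = V_G = 1.5 V, so V_ov = 1.5 − 1.1 = 0.4 V.
Assume saturation: I_D = ½ k_n V_ov² = 0.5 × 6.41 × 0.4² = 0.513 mA, giving V_DS = V_DD − I_D R_D = 2.38 − 0.513 × 6.71 = -1.06 V.
But -1.06 V < V_ov = 0.4 V, so the device is actually in triode.
In triode I_D = k_n[V_ov V_DS − ½ V_DS²] and I_D = (V_DD − V_DS)/R_D. Equating: 21.5 V_DS² − 18.2 V_DS + 2.38 = 0, giving V_DS = 0.162 V (the root below V_ov).
I_D = (2.38 − 0.162) / 6.71 = 0.331 mA.

I_D = 0.331 mA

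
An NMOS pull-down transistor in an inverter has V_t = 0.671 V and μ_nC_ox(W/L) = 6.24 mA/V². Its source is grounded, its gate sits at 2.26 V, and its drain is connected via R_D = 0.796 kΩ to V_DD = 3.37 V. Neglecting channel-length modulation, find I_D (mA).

V_GS = V_G = 2.26 V, so V_ov = 2.26 − 0.671 = 1.59 V.
Assume saturation: I_D = ½ k_n V_ov² = 0.5 × 6.24 × 1.59² = 7.88 mA, giving V_DS = V_DD − I_D R_D = 3.37 − 7.88 × 0.796 = -2.9 V.
But -2.9 V < V_ov = 1.59 V, so the device is actually in triode.
In triode I_D = k_n[V_ov V_DS − ½ V_DS²] and I_D = (V_DD − V_DS)/R_D. Equating: 2.48 V_DS² − 8.893 V_DS + 3.37 = 0, giving V_DS = 0.431 V (the root below V_ov).
I_D = (3.37 − 0.431) / 0.796 = 3.69 mA.

I_D = 3.69 mA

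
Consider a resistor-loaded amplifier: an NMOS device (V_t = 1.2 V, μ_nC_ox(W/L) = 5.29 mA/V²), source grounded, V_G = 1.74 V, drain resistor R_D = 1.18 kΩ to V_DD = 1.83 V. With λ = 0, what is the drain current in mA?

V_GS = V_G = 1.74 V, so V_ov = 1.74 − 1.2 = 0.54 V.
Assume saturation: I_D = ½ k_n V_ov² = 0.5 × 5.29 × 0.54² = 0.771 mA, giving V_DS = V_DD − I_D R_D = 1.83 − 0.771 × 1.18 = 0.92 V.
V_DS = 0.92 V ≥ V_ov = 0.54 V, confirming saturation.

I_D = 0.771 mA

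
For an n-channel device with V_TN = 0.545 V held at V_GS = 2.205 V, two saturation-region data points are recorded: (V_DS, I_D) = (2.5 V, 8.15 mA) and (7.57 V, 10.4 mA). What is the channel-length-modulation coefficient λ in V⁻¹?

With V_GS fixed, I_D ∝ (1 + λ V_DS) in saturation, so I_D2/I_D1 = (1 + λ V_DS2)/(1 + λ V_DS1).
10.4/8.15 = 1.276 = (1 + 7.57 λ)/(1 + 2.5 λ).
Solving: λ (I_D1 V_DS2 − I_D2 V_DS1) = I_D2 − I_D1, so λ = (10.4 − 8.15) / (8.15 × 7.57 − 10.4 × 2.5) = 2.25 / 35.7 = 0.063 V⁻¹.

λ = 0.0630 V⁻¹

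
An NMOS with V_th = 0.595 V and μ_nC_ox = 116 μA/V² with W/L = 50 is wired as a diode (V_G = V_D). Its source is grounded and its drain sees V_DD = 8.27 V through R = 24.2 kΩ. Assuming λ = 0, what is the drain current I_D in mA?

I_D = 0.304 mA

With gate tied to drain, V_GS = V_DS ≥ V_GS − V_th, so the device is in saturation.
k_n = μ_nC_ox · (W/L) = 5.8 mA/V².
KCL at the drain: ½ k_n (V_GS − V_th)² = (V_DD − V_GS)/R.
Let x = V_GS − 0.595. Then 70.2 x² + x − 7.675 = 0, giving x = 0.324 V (positive root), so V_GS = 0.919 V.
I_D = (V_DD − V_GS)/R = (8.27 − 0.919) / 24.2 = 0.304 mA.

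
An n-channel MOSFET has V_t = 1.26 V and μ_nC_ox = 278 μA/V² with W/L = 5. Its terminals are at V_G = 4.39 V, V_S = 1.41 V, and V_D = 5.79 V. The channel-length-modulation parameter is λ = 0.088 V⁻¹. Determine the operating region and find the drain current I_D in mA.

Saturation; I_D = 2.85 mA

V_GS = V_G − V_S = 4.39 − 1.41 = 2.98 V; V_DS = V_D − V_S = 5.79 − 1.41 = 4.38 V.
k_n = μ_nC_ox · (W/L) = 1.39 mA/V².
V_ov = V_GS − V_t = 2.98 − 1.26 = 1.72 V.
Since V_DS = 4.38 V ≥ V_ov = 1.72 V, the device is in saturation.
I_D = ½ k_n V_ov² (1 + λ V_DS) = 0.5 × 1.39 × 1.72² × (1 + 0.088 × 4.38) = 2.85 mA.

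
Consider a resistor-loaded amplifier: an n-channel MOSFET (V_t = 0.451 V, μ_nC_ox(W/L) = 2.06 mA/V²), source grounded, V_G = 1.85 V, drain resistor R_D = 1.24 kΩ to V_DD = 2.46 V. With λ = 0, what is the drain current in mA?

I_D = 1.45 mA

V_GS = V_G = 1.85 V, so V_ov = 1.85 − 0.451 = 1.4 V.
Assume saturation: I_D = ½ k_n V_ov² = 0.5 × 2.06 × 1.4² = 2.02 mA, giving V_DS = V_DD − I_D R_D = 2.46 − 2.02 × 1.24 = -0.0397 V.
But -0.0397 V < V_ov = 1.4 V, so the device is actually in triode.
In triode I_D = k_n[V_ov V_DS − ½ V_DS²] and I_D = (V_DD − V_DS)/R_D. Equating: 1.28 V_DS² − 4.574 V_DS + 2.46 = 0, giving V_DS = 0.659 V (the root below V_ov).
I_D = (2.46 − 0.659) / 1.24 = 1.45 mA.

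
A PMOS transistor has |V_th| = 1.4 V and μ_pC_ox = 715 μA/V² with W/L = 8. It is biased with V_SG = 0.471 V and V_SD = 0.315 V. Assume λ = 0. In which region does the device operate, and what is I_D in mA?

Cutoff; I_D = 0 mA

V_SG = 0.471 V < |V_th| = 1.4 V, so the transistor is in cutoff.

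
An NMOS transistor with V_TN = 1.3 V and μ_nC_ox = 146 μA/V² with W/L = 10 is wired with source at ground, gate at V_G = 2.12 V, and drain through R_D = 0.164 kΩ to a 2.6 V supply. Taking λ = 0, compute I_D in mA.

V_GS = V_G = 2.12 V, so V_ov = 2.12 − 1.3 = 0.82 V.
k_n = μ_nC_ox · (W/L) = 1.46 mA/V².
Assume saturation: I_D = ½ k_n V_ov² = 0.5 × 1.46 × 0.82² = 0.491 mA, giving V_DS = V_DD − I_D R_D = 2.6 − 0.491 × 0.164 = 2.52 V.
V_DS = 2.52 V ≥ V_ov = 0.82 V, confirming saturation.

I_D = 0.491 mA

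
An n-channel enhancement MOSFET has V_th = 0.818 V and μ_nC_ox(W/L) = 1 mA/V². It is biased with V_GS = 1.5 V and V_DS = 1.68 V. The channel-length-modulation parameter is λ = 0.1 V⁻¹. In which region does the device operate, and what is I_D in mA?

V_ov = V_GS − V_th = 1.5 − 0.818 = 0.682 V.
Since V_DS = 1.68 V ≥ V_ov = 0.682 V, the device is in saturation.
I_D = ½ k_n V_ov² (1 + λ V_DS) = 0.5 × 1 × 0.682² × (1 + 0.1 × 1.68) = 0.272 mA.

Saturation; I_D = 0.272 mA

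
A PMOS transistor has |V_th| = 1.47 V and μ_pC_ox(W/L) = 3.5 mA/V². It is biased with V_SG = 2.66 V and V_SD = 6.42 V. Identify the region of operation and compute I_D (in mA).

V_ov = V_SG − |V_th| = 2.66 − 1.47 = 1.19 V.
Since V_SD = 6.42 V ≥ V_ov = 1.19 V, the device is in saturation.
I_D = ½ k_p V_ov² = 0.5 × 3.5 × 1.19² = 2.48 mA.

Saturation; I_D = 2.48 mA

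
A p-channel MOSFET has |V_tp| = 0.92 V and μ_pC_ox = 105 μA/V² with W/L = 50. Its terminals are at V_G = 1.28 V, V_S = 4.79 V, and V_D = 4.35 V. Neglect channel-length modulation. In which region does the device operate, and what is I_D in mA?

Triode; I_D = 5.47 mA

V_SG = V_S − V_G = 4.79 − 1.28 = 3.51 V; V_SD = V_S − V_D = 4.79 − 4.35 = 0.44 V.
k_p = μ_pC_ox · (W/L) = 5.25 mA/V².
V_ov = V_SG − |V_tp| = 3.51 − 0.92 = 2.59 V.
Since V_SD = 0.44 V < V_ov = 2.59 V, the device is in the triode region.
I_D = k_p [V_ov · V_SD − ½ V_SD²] = 5.25 × [2.59 × 0.44 − 0.5 × 0.44²] = 5.47 mA.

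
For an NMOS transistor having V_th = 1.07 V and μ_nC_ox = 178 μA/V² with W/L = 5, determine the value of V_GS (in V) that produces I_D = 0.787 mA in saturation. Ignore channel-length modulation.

V_GS = 2.40 V

k_n = μ_nC_ox · (W/L) = 0.89 mA/V².
In saturation I_D = ½ k_n (V_GS − V_th)², so V_GS − V_th = √(2 I_D / k_n) = √(2 × 0.787 / 0.89) = 1.33 V.
V_GS = 1.07 + 1.33 = 2.4 V.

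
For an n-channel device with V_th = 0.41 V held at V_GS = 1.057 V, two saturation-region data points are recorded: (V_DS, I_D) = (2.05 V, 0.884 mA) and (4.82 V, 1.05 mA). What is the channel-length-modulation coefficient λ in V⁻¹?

λ = 0.0787 V⁻¹

With V_GS fixed, I_D ∝ (1 + λ V_DS) in saturation, so I_D2/I_D1 = (1 + λ V_DS2)/(1 + λ V_DS1).
1.05/0.884 = 1.188 = (1 + 4.82 λ)/(1 + 2.05 λ).
Solving: λ (I_D1 V_DS2 − I_D2 V_DS1) = I_D2 − I_D1, so λ = (1.05 − 0.884) / (0.884 × 4.82 − 1.05 × 2.05) = 0.166 / 2.11 = 0.0787 V⁻¹.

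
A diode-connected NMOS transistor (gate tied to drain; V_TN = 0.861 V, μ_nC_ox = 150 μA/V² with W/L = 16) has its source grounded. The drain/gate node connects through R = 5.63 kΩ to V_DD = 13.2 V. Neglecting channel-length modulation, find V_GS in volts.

With gate tied to drain, V_GS = V_DS ≥ V_GS − V_TN, so the device is in saturation.
k_n = μ_nC_ox · (W/L) = 2.4 mA/V².
KCL at the drain: ½ k_n (V_GS − V_TN)² = (V_DD − V_GS)/R.
Let x = V_GS − 0.861. Then 6.76 x² + x − 12.34 = 0, giving x = 1.28 V (positive root), so V_GS = 2.14 V.
I_D = (V_DD − V_GS)/R = (13.2 − 2.14) / 5.63 = 1.96 mA.

V_GS = 2.14 V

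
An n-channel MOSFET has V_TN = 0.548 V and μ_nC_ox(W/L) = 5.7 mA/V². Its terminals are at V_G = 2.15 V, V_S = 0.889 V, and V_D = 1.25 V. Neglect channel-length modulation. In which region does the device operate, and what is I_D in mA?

V_GS = V_G − V_S = 2.15 − 0.889 = 1.26 V; V_DS = V_D − V_S = 1.25 − 0.889 = 0.361 V.
V_ov = V_GS − V_TN = 1.26 − 0.548 = 0.713 V.
Since V_DS = 0.361 V < V_ov = 0.713 V, the device is in the triode region.
I_D = k_n [V_ov · V_DS − ½ V_DS²] = 5.7 × [0.713 × 0.361 − 0.5 × 0.361²] = 1.1 mA.

Triode; I_D = 1.10 mA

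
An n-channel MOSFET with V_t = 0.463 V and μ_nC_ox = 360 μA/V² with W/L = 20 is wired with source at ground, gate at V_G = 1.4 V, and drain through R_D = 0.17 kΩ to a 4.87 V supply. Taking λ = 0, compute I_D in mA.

I_D = 3.16 mA

V_GS = V_G = 1.4 V, so V_ov = 1.4 − 0.463 = 0.937 V.
k_n = μ_nC_ox · (W/L) = 7.2 mA/V².
Assume saturation: I_D = ½ k_n V_ov² = 0.5 × 7.2 × 0.937² = 3.16 mA, giving V_DS = V_DD − I_D R_D = 4.87 − 3.16 × 0.17 = 4.33 V.
V_DS = 4.33 V ≥ V_ov = 0.937 V, confirming saturation.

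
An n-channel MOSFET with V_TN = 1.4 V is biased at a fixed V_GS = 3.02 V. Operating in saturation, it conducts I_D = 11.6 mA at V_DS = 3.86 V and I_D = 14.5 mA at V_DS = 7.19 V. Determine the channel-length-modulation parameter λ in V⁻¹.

With V_GS fixed, I_D ∝ (1 + λ V_DS) in saturation, so I_D2/I_D1 = (1 + λ V_DS2)/(1 + λ V_DS1).
14.5/11.6 = 1.25 = (1 + 7.19 λ)/(1 + 3.86 λ).
Solving: λ (I_D1 V_DS2 − I_D2 V_DS1) = I_D2 − I_D1, so λ = (14.5 − 11.6) / (11.6 × 7.19 − 14.5 × 3.86) = 2.9 / 27.4 = 0.106 V⁻¹.

λ = 0.106 V⁻¹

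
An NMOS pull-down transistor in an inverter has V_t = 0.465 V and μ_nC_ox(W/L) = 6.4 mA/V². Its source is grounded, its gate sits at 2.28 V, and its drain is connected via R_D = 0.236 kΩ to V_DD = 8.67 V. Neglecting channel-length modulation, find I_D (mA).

V_GS = V_G = 2.28 V, so V_ov = 2.28 − 0.465 = 1.81 V.
Assume saturation: I_D = ½ k_n V_ov² = 0.5 × 6.4 × 1.81² = 10.5 mA, giving V_DS = V_DD − I_D R_D = 8.67 − 10.5 × 0.236 = 6.18 V.
V_DS = 6.18 V ≥ V_ov = 1.81 V, confirming saturation.

I_D = 10.5 mA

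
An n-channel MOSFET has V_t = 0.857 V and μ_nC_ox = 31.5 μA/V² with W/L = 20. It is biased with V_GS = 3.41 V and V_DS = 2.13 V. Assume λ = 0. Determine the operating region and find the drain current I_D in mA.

k_n = μ_nC_ox · (W/L) = 0.63 mA/V².
V_ov = V_GS − V_t = 3.41 − 0.857 = 2.55 V.
Since V_DS = 2.13 V < V_ov = 2.55 V, the device is in the triode region.
I_D = k_n [V_ov · V_DS − ½ V_DS²] = 0.63 × [2.55 × 2.13 − 0.5 × 2.13²] = 2 mA.

Triode; I_D = 2.00 mA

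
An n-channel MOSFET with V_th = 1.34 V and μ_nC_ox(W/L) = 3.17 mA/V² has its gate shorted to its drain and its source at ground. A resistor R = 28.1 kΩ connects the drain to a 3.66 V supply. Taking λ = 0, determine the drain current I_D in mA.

I_D = 0.0748 mA

With gate tied to drain, V_GS = V_DS ≥ V_GS − V_th, so the device is in saturation.
KCL at the drain: ½ k_n (V_GS − V_th)² = (V_DD − V_GS)/R.
Let x = V_GS − 1.34. Then 44.5 x² + x − 2.32 = 0, giving x = 0.217 V (positive root), so V_GS = 1.56 V.
I_D = (V_DD − V_GS)/R = (3.66 − 1.56) / 28.1 = 0.0748 mA.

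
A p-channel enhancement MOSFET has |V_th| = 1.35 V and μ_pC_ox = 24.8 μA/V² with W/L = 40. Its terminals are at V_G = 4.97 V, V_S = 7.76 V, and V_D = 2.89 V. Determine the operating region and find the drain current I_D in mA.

V_SG = V_S − V_G = 7.76 − 4.97 = 2.79 V; V_SD = V_S − V_D = 7.76 − 2.89 = 4.87 V.
k_p = μ_pC_ox · (W/L) = 0.992 mA/V².
V_ov = V_SG − |V_th| = 2.79 − 1.35 = 1.44 V.
Since V_SD = 4.87 V ≥ V_ov = 1.44 V, the device is in saturation.
I_D = ½ k_p V_ov² = 0.5 × 0.992 × 1.44² = 1.03 mA.

Saturation; I_D = 1.03 mA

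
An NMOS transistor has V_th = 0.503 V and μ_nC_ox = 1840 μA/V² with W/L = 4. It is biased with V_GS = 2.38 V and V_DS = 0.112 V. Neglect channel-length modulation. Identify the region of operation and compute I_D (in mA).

k_n = μ_nC_ox · (W/L) = 7.36 mA/V².
V_ov = V_GS − V_th = 2.38 − 0.503 = 1.88 V.
Since V_DS = 0.112 V < V_ov = 1.88 V, the device is in the triode region.
I_D = k_n [V_ov · V_DS − ½ V_DS²] = 7.36 × [1.88 × 0.112 − 0.5 × 0.112²] = 1.5 mA.

Triode; I_D = 1.50 mA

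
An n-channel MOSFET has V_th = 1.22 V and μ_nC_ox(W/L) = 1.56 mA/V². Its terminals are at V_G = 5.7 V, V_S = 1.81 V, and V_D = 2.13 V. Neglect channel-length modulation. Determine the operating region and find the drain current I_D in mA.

Triode; I_D = 1.25 mA

V_GS = V_G − V_S = 5.7 − 1.81 = 3.89 V; V_DS = V_D − V_S = 2.13 − 1.81 = 0.32 V.
V_ov = V_GS − V_th = 3.89 − 1.22 = 2.67 V.
Since V_DS = 0.32 V < V_ov = 2.67 V, the device is in the triode region.
I_D = k_n [V_ov · V_DS − ½ V_DS²] = 1.56 × [2.67 × 0.32 − 0.5 × 0.32²] = 1.25 mA.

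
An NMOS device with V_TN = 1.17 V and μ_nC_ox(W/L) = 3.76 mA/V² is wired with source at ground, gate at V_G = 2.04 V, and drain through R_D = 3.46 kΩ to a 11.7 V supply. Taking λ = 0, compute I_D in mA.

V_GS = V_G = 2.04 V, so V_ov = 2.04 − 1.17 = 0.87 V.
Assume saturation: I_D = ½ k_n V_ov² = 0.5 × 3.76 × 0.87² = 1.42 mA, giving V_DS = V_DD − I_D R_D = 11.7 − 1.42 × 3.46 = 6.78 V.
V_DS = 6.78 V ≥ V_ov = 0.87 V, confirming saturation.

I_D = 1.42 mA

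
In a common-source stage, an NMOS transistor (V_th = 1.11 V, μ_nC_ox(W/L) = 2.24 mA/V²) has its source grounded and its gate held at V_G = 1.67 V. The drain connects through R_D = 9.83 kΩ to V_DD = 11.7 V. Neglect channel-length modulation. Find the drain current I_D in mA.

I_D = 0.351 mA

V_GS = V_G = 1.67 V, so V_ov = 1.67 − 1.11 = 0.56 V.
Assume saturation: I_D = ½ k_n V_ov² = 0.5 × 2.24 × 0.56² = 0.351 mA, giving V_DS = V_DD − I_D R_D = 11.7 − 0.351 × 9.83 = 8.25 V.
V_DS = 8.25 V ≥ V_ov = 0.56 V, confirming saturation.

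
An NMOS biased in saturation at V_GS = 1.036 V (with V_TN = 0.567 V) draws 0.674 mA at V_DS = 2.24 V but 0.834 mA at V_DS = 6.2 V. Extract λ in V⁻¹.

With V_GS fixed, I_D ∝ (1 + λ V_DS) in saturation, so I_D2/I_D1 = (1 + λ V_DS2)/(1 + λ V_DS1).
0.834/0.674 = 1.237 = (1 + 6.2 λ)/(1 + 2.24 λ).
Solving: λ (I_D1 V_DS2 − I_D2 V_DS1) = I_D2 − I_D1, so λ = (0.834 − 0.674) / (0.674 × 6.2 − 0.834 × 2.24) = 0.16 / 2.31 = 0.0692 V⁻¹.

λ = 0.0692 V⁻¹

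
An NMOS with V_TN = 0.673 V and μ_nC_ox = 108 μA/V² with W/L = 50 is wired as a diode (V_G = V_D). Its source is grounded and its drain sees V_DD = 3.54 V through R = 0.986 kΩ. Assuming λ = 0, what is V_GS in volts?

With gate tied to drain, V_GS = V_DS ≥ V_GS − V_TN, so the device is in saturation.
k_n = μ_nC_ox · (W/L) = 5.4 mA/V².
KCL at the drain: ½ k_n (V_GS − V_TN)² = (V_DD − V_GS)/R.
Let x = V_GS − 0.673. Then 2.66 x² + x − 2.867 = 0, giving x = 0.867 V (positive root), so V_GS = 1.54 V.
I_D = (V_DD − V_GS)/R = (3.54 − 1.54) / 0.986 = 2.03 mA.

V_GS = 1.54 V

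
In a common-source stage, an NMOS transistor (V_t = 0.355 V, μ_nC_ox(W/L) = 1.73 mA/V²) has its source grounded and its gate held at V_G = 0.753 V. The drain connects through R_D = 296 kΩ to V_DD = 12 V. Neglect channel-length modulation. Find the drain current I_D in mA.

I_D = 0.0403 mA

V_GS = V_G = 0.753 V, so V_ov = 0.753 − 0.355 = 0.398 V.
Assume saturation: I_D = ½ k_n V_ov² = 0.5 × 1.73 × 0.398² = 0.137 mA, giving V_DS = V_DD − I_D R_D = 12 − 0.137 × 296 = -28.6 V.
But -28.6 V < V_ov = 0.398 V, so the device is actually in triode.
In triode I_D = k_n[V_ov V_DS − ½ V_DS²] and I_D = (V_DD − V_DS)/R_D. Equating: 256 V_DS² − 204.8 V_DS + 12 = 0, giving V_DS = 0.0637 V (the root below V_ov).
I_D = (12 − 0.0637) / 296 = 0.0403 mA.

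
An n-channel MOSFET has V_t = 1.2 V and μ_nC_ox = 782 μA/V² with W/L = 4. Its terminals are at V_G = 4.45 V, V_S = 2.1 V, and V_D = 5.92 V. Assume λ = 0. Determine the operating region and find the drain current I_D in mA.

Saturation; I_D = 2.07 mA

V_GS = V_G − V_S = 4.45 − 2.1 = 2.35 V; V_DS = V_D − V_S = 5.92 − 2.1 = 3.82 V.
k_n = μ_nC_ox · (W/L) = 3.128 mA/V².
V_ov = V_GS − V_t = 2.35 − 1.2 = 1.15 V.
Since V_DS = 3.82 V ≥ V_ov = 1.15 V, the device is in saturation.
I_D = ½ k_n V_ov² = 0.5 × 3.128 × 1.15² = 2.07 mA.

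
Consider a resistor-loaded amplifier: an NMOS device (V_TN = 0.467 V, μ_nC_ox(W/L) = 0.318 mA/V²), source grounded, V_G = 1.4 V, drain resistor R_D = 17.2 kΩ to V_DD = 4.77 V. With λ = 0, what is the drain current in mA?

I_D = 0.138 mA

V_GS = V_G = 1.4 V, so V_ov = 1.4 − 0.467 = 0.933 V.
Assume saturation: I_D = ½ k_n V_ov² = 0.5 × 0.318 × 0.933² = 0.138 mA, giving V_DS = V_DD − I_D R_D = 4.77 − 0.138 × 17.2 = 2.39 V.
V_DS = 2.39 V ≥ V_ov = 0.933 V, confirming saturation.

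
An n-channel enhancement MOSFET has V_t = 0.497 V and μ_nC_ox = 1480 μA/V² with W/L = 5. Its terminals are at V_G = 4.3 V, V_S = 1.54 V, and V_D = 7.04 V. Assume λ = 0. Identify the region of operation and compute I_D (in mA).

V_GS = V_G − V_S = 4.3 − 1.54 = 2.76 V; V_DS = V_D − V_S = 7.04 − 1.54 = 5.5 V.
k_n = μ_nC_ox · (W/L) = 7.4 mA/V².
V_ov = V_GS − V_t = 2.76 − 0.497 = 2.26 V.
Since V_DS = 5.5 V ≥ V_ov = 2.26 V, the device is in saturation.
I_D = ½ k_n V_ov² = 0.5 × 7.4 × 2.26² = 18.9 mA.

Saturation; I_D = 18.9 mA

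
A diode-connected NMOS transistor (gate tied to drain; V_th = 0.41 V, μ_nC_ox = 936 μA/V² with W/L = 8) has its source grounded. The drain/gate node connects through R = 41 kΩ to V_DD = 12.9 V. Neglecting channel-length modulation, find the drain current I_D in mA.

I_D = 0.298 mA

With gate tied to drain, V_GS = V_DS ≥ V_GS − V_th, so the device is in saturation.
k_n = μ_nC_ox · (W/L) = 7.488 mA/V².
KCL at the drain: ½ k_n (V_GS − V_th)² = (V_DD − V_GS)/R.
Let x = V_GS − 0.41. Then 154 x² + x − 12.49 = 0, giving x = 0.282 V (positive root), so V_GS = 0.692 V.
I_D = (V_DD − V_GS)/R = (12.9 − 0.692) / 41 = 0.298 mA.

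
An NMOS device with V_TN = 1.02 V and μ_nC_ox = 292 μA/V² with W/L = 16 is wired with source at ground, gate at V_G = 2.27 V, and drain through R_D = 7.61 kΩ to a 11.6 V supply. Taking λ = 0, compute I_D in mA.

V_GS = V_G = 2.27 V, so V_ov = 2.27 − 1.02 = 1.25 V.
k_n = μ_nC_ox · (W/L) = 4.672 mA/V².
Assume saturation: I_D = ½ k_n V_ov² = 0.5 × 4.672 × 1.25² = 3.65 mA, giving V_DS = V_DD − I_D R_D = 11.6 − 3.65 × 7.61 = -16.2 V.
But -16.2 V < V_ov = 1.25 V, so the device is actually in triode.
In triode I_D = k_n[V_ov V_DS − ½ V_DS²] and I_D = (V_DD − V_DS)/R_D. Equating: 17.8 V_DS² − 45.44 V_DS + 11.6 = 0, giving V_DS = 0.288 V (the root below V_ov).
I_D = (11.6 − 0.288) / 7.61 = 1.49 mA.

I_D = 1.49 mA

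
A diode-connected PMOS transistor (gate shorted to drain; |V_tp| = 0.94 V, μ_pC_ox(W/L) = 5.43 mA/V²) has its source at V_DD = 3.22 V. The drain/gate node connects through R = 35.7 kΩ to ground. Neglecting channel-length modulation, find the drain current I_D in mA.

I_D = 0.0597 mA

With gate tied to drain, V_SG = V_SD ≥ V_SG − |V_tp|, so the device is in saturation.
KCL at the drain: ½ k_p (V_SG − |V_tp|)² = (V_DD − V_SG)/R.
Let x = V_SG − 0.94. Then 96.9 x² + x − 2.28 = 0, giving x = 0.148 V (positive root), so V_SG = 1.09 V.
I_D = (V_DD − V_SG)/R = (3.22 − 1.09) / 35.7 = 0.0597 mA.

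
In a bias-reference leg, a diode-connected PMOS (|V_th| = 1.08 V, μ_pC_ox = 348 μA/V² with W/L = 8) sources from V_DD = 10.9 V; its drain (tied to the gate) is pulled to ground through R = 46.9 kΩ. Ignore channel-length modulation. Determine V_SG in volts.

With gate tied to drain, V_SG = V_SD ≥ V_SG − |V_th|, so the device is in saturation.
k_p = μ_pC_ox · (W/L) = 2.784 mA/V².
KCL at the drain: ½ k_p (V_SG − |V_th|)² = (V_DD − V_SG)/R.
Let x = V_SG − 1.08. Then 65.3 x² + x − 9.82 = 0, giving x = 0.38 V (positive root), so V_SG = 1.46 V.
I_D = (V_DD − V_SG)/R = (10.9 − 1.46) / 46.9 = 0.201 mA.

V_SG = 1.46 V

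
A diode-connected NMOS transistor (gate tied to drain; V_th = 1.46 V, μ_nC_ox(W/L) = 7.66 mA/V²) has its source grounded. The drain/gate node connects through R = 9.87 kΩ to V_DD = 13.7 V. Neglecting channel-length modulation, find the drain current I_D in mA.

With gate tied to drain, V_GS = V_DS ≥ V_GS − V_th, so the device is in saturation.
KCL at the drain: ½ k_n (V_GS − V_th)² = (V_DD − V_GS)/R.
Let x = V_GS − 1.46. Then 37.8 x² + x − 12.24 = 0, giving x = 0.556 V (positive root), so V_GS = 2.02 V.
I_D = (V_DD − V_GS)/R = (13.7 − 2.02) / 9.87 = 1.18 mA.

I_D = 1.18 mA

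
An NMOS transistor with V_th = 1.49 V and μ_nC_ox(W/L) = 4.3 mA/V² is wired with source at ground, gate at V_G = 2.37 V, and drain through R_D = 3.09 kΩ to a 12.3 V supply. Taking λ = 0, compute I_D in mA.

V_GS = V_G = 2.37 V, so V_ov = 2.37 − 1.49 = 0.88 V.
Assume saturation: I_D = ½ k_n V_ov² = 0.5 × 4.3 × 0.88² = 1.66 mA, giving V_DS = V_DD − I_D R_D = 12.3 − 1.66 × 3.09 = 7.16 V.
V_DS = 7.16 V ≥ V_ov = 0.88 V, confirming saturation.

I_D = 1.66 mA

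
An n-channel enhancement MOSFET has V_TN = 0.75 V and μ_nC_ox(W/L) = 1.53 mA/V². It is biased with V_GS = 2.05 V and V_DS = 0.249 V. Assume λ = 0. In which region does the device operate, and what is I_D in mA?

Triode; I_D = 0.448 mA

V_ov = V_GS − V_TN = 2.05 − 0.75 = 1.3 V.
Since V_DS = 0.249 V < V_ov = 1.3 V, the device is in the triode region.
I_D = k_n [V_ov · V_DS − ½ V_DS²] = 1.53 × [1.3 × 0.249 − 0.5 × 0.249²] = 0.448 mA.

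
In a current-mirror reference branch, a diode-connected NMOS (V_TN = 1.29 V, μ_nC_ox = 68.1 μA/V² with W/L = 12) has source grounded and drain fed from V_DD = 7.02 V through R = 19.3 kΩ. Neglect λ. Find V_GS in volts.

With gate tied to drain, V_GS = V_DS ≥ V_GS − V_TN, so the device is in saturation.
k_n = μ_nC_ox · (W/L) = 0.8172 mA/V².
KCL at the drain: ½ k_n (V_GS − V_TN)² = (V_DD − V_GS)/R.
Let x = V_GS − 1.29. Then 7.89 x² + x − 5.73 = 0, giving x = 0.791 V (positive root), so V_GS = 2.08 V.
I_D = (V_DD − V_GS)/R = (7.02 − 2.08) / 19.3 = 0.256 mA.

V_GS = 2.08 V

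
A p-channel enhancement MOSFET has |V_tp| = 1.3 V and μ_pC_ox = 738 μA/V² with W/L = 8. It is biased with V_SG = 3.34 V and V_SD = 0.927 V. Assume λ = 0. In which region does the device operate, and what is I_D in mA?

Triode; I_D = 8.63 mA

k_p = μ_pC_ox · (W/L) = 5.904 mA/V².
V_ov = V_SG − |V_tp| = 3.34 − 1.3 = 2.04 V.
Since V_SD = 0.927 V < V_ov = 2.04 V, the device is in the triode region.
I_D = k_p [V_ov · V_SD − ½ V_SD²] = 5.904 × [2.04 × 0.927 − 0.5 × 0.927²] = 8.63 mA.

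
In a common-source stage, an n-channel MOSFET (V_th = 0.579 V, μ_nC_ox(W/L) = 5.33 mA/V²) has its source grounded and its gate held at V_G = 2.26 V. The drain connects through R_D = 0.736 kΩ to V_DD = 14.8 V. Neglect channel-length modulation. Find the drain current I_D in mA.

I_D = 7.53 mA

V_GS = V_G = 2.26 V, so V_ov = 2.26 − 0.579 = 1.68 V.
Assume saturation: I_D = ½ k_n V_ov² = 0.5 × 5.33 × 1.68² = 7.53 mA, giving V_DS = V_DD − I_D R_D = 14.8 − 7.53 × 0.736 = 9.26 V.
V_DS = 9.26 V ≥ V_ov = 1.68 V, confirming saturation.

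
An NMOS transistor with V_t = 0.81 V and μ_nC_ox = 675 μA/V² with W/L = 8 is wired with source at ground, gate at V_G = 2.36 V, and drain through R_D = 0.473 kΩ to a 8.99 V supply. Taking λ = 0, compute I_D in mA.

V_GS = V_G = 2.36 V, so V_ov = 2.36 − 0.81 = 1.55 V.
k_n = μ_nC_ox · (W/L) = 5.4 mA/V².
Assume saturation: I_D = ½ k_n V_ov² = 0.5 × 5.4 × 1.55² = 6.49 mA, giving V_DS = V_DD − I_D R_D = 8.99 − 6.49 × 0.473 = 5.92 V.
V_DS = 5.92 V ≥ V_ov = 1.55 V, confirming saturation.

I_D = 6.49 mA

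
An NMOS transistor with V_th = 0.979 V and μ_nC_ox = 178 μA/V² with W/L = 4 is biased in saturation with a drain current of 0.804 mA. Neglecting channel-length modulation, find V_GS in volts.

V_GS = 2.48 V

k_n = μ_nC_ox · (W/L) = 0.712 mA/V².
In saturation I_D = ½ k_n (V_GS − V_th)², so V_GS − V_th = √(2 I_D / k_n) = √(2 × 0.804 / 0.712) = 1.5 V.
V_GS = 0.979 + 1.5 = 2.48 V.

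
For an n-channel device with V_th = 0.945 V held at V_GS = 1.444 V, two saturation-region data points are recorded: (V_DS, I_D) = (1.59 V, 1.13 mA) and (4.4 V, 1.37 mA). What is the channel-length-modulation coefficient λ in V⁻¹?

With V_GS fixed, I_D ∝ (1 + λ V_DS) in saturation, so I_D2/I_D1 = (1 + λ V_DS2)/(1 + λ V_DS1).
1.37/1.13 = 1.212 = (1 + 4.4 λ)/(1 + 1.59 λ).
Solving: λ (I_D1 V_DS2 − I_D2 V_DS1) = I_D2 − I_D1, so λ = (1.37 − 1.13) / (1.13 × 4.4 − 1.37 × 1.59) = 0.24 / 2.79 = 0.0859 V⁻¹.

λ = 0.0859 V⁻¹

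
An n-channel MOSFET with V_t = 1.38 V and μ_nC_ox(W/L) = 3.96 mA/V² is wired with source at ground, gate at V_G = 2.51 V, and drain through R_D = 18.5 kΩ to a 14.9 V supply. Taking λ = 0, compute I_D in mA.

I_D = 0.795 mA

V_GS = V_G = 2.51 V, so V_ov = 2.51 − 1.38 = 1.13 V.
Assume saturation: I_D = ½ k_n V_ov² = 0.5 × 3.96 × 1.13² = 2.53 mA, giving V_DS = V_DD − I_D R_D = 14.9 − 2.53 × 18.5 = -31.9 V.
But -31.9 V < V_ov = 1.13 V, so the device is actually in triode.
In triode I_D = k_n[V_ov V_DS − ½ V_DS²] and I_D = (V_DD − V_DS)/R_D. Equating: 36.6 V_DS² − 83.78 V_DS + 14.9 = 0, giving V_DS = 0.194 V (the root below V_ov).
I_D = (14.9 − 0.194) / 18.5 = 0.795 mA.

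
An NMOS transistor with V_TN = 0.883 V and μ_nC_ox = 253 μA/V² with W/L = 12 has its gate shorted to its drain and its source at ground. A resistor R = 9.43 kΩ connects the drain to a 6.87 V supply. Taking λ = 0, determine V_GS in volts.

V_GS = 1.50 V

With gate tied to drain, V_GS = V_DS ≥ V_GS − V_TN, so the device is in saturation.
k_n = μ_nC_ox · (W/L) = 3.036 mA/V².
KCL at the drain: ½ k_n (V_GS − V_TN)² = (V_DD − V_GS)/R.
Let x = V_GS − 0.883. Then 14.3 x² + x − 5.987 = 0, giving x = 0.613 V (positive root), so V_GS = 1.5 V.
I_D = (V_DD − V_GS)/R = (6.87 − 1.5) / 9.43 = 0.57 mA.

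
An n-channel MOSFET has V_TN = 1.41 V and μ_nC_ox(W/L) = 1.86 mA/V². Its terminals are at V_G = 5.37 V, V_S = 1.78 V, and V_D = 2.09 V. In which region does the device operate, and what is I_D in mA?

V_GS = V_G − V_S = 5.37 − 1.78 = 3.59 V; V_DS = V_D − V_S = 2.09 − 1.78 = 0.31 V.
V_ov = V_GS − V_TN = 3.59 − 1.41 = 2.18 V.
Since V_DS = 0.31 V < V_ov = 2.18 V, the device is in the triode region.
I_D = k_n [V_ov · V_DS − ½ V_DS²] = 1.86 × [2.18 × 0.31 − 0.5 × 0.31²] = 1.17 mA.

Triode; I_D = 1.17 mA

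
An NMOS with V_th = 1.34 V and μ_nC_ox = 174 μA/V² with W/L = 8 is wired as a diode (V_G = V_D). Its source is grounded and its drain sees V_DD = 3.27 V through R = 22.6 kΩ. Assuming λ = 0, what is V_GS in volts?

V_GS = 1.66 V

With gate tied to drain, V_GS = V_DS ≥ V_GS − V_th, so the device is in saturation.
k_n = μ_nC_ox · (W/L) = 1.392 mA/V².
KCL at the drain: ½ k_n (V_GS − V_th)² = (V_DD − V_GS)/R.
Let x = V_GS − 1.34. Then 15.7 x² + x − 1.93 = 0, giving x = 0.32 V (positive root), so V_GS = 1.66 V.
I_D = (V_DD − V_GS)/R = (3.27 − 1.66) / 22.6 = 0.0712 mA.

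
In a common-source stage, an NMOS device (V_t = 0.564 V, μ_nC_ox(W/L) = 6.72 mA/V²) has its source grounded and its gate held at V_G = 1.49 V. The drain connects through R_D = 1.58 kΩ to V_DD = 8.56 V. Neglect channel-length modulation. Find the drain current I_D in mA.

I_D = 2.88 mA

V_GS = V_G = 1.49 V, so V_ov = 1.49 − 0.564 = 0.926 V.
Assume saturation: I_D = ½ k_n V_ov² = 0.5 × 6.72 × 0.926² = 2.88 mA, giving V_DS = V_DD − I_D R_D = 8.56 − 2.88 × 1.58 = 4.01 V.
V_DS = 4.01 V ≥ V_ov = 0.926 V, confirming saturation.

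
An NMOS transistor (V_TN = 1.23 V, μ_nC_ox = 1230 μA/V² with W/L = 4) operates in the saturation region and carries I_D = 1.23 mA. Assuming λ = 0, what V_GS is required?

k_n = μ_nC_ox · (W/L) = 4.92 mA/V².
In saturation I_D = ½ k_n (V_GS − V_TN)², so V_GS − V_TN = √(2 I_D / k_n) = √(2 × 1.23 / 4.92) = 0.707 V.
V_GS = 1.23 + 0.707 = 1.94 V.

V_GS = 1.94 V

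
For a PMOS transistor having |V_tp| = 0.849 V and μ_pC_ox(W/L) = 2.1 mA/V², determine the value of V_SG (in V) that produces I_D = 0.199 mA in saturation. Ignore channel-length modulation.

In saturation I_D = ½ k_p (V_SG − |V_tp|)², so V_SG − |V_tp| = √(2 I_D / k_p) = √(2 × 0.199 / 2.1) = 0.435 V.
V_SG = 0.849 + 0.435 = 1.28 V.

V_SG = 1.28 V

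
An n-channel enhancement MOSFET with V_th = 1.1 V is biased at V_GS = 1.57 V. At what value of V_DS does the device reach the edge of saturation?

V_DS,sat = 0.470 V

The boundary between triode and saturation is V_DS = V_GS − V_th = V_ov.
V_ov = 1.57 − 1.1 = 0.47 V.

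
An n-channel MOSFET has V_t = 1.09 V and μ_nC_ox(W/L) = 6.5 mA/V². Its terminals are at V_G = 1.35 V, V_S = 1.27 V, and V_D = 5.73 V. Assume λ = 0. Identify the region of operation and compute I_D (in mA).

V_GS = V_G − V_S = 1.35 − 1.27 = 0.08 V; V_DS = V_D − V_S = 5.73 − 1.27 = 4.46 V.
V_GS = 0.08 V < V_t = 1.09 V, so the transistor is in cutoff.

Cutoff; I_D = 0 mA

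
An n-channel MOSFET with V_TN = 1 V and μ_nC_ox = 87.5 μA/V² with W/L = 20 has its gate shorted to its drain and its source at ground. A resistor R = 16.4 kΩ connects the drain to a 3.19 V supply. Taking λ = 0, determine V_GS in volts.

With gate tied to drain, V_GS = V_DS ≥ V_GS − V_TN, so the device is in saturation.
k_n = μ_nC_ox · (W/L) = 1.75 mA/V².
KCL at the drain: ½ k_n (V_GS − V_TN)² = (V_DD − V_GS)/R.
Let x = V_GS − 1. Then 14.3 x² + x − 2.19 = 0, giving x = 0.357 V (positive root), so V_GS = 1.36 V.
I_D = (V_DD − V_GS)/R = (3.19 − 1.36) / 16.4 = 0.112 mA.

V_GS = 1.36 V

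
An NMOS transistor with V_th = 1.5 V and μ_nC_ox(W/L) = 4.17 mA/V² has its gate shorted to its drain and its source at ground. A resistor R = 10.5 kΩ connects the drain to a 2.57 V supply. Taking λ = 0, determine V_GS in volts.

With gate tied to drain, V_GS = V_DS ≥ V_GS − V_th, so the device is in saturation.
KCL at the drain: ½ k_n (V_GS − V_th)² = (V_DD − V_GS)/R.
Let x = V_GS − 1.5. Then 21.9 x² + x − 1.07 = 0, giving x = 0.199 V (positive root), so V_GS = 1.7 V.
I_D = (V_DD − V_GS)/R = (2.57 − 1.7) / 10.5 = 0.0829 mA.

V_GS = 1.70 V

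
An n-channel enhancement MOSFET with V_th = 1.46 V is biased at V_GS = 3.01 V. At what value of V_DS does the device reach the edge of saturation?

The boundary between triode and saturation is V_DS = V_GS − V_th = V_ov.
V_ov = 3.01 − 1.46 = 1.55 V.

V_DS,sat = 1.55 V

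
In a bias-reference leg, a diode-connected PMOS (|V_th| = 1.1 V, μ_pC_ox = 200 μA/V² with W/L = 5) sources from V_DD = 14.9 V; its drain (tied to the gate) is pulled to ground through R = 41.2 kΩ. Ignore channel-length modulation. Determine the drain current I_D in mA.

With gate tied to drain, V_SG = V_SD ≥ V_SG − |V_th|, so the device is in saturation.
k_p = μ_pC_ox · (W/L) = 1 mA/V².
KCL at the drain: ½ k_p (V_SG − |V_th|)² = (V_DD − V_SG)/R.
Let x = V_SG − 1.1. Then 20.6 x² + x − 13.8 = 0, giving x = 0.795 V (positive root), so V_SG = 1.89 V.
I_D = (V_DD − V_SG)/R = (14.9 − 1.89) / 41.2 = 0.316 mA.

I_D = 0.316 mA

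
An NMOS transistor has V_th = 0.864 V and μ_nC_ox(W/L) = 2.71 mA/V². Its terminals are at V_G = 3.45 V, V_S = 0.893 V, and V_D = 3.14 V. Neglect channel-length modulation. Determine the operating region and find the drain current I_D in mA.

Saturation; I_D = 3.88 mA

V_GS = V_G − V_S = 3.45 − 0.893 = 2.56 V; V_DS = V_D − V_S = 3.14 − 0.893 = 2.25 V.
V_ov = V_GS − V_th = 2.56 − 0.864 = 1.69 V.
Since V_DS = 2.25 V ≥ V_ov = 1.69 V, the device is in saturation.
I_D = ½ k_n V_ov² = 0.5 × 2.71 × 1.69² = 3.88 mA.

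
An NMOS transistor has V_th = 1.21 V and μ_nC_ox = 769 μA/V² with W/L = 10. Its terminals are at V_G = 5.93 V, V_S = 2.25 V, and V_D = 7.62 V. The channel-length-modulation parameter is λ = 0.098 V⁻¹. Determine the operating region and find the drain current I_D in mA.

Saturation; I_D = 35.8 mA

V_GS = V_G − V_S = 5.93 − 2.25 = 3.68 V; V_DS = V_D − V_S = 7.62 − 2.25 = 5.37 V.
k_n = μ_nC_ox · (W/L) = 7.69 mA/V².
V_ov = V_GS − V_th = 3.68 − 1.21 = 2.47 V.
Since V_DS = 5.37 V ≥ V_ov = 2.47 V, the device is in saturation.
I_D = ½ k_n V_ov² (1 + λ V_DS) = 0.5 × 7.69 × 2.47² × (1 + 0.098 × 5.37) = 35.8 mA.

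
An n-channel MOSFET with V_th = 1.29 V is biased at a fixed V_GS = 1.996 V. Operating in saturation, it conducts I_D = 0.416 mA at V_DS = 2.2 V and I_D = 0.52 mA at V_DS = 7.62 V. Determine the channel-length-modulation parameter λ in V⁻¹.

With V_GS fixed, I_D ∝ (1 + λ V_DS) in saturation, so I_D2/I_D1 = (1 + λ V_DS2)/(1 + λ V_DS1).
0.52/0.416 = 1.25 = (1 + 7.62 λ)/(1 + 2.2 λ).
Solving: λ (I_D1 V_DS2 − I_D2 V_DS1) = I_D2 − I_D1, so λ = (0.52 − 0.416) / (0.416 × 7.62 − 0.52 × 2.2) = 0.104 / 2.03 = 0.0513 V⁻¹.

λ = 0.0513 V⁻¹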